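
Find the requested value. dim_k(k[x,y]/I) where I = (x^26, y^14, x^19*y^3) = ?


k[x,y]/I, I = (x^26, y^14, x^19*y^3)
Rect: 26x14=364. Corner: (26-19)x(14-3)=77.
dim = 364-77 = 287


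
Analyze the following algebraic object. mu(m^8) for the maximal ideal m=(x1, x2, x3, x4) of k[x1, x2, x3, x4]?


Graded Nakayama: mu(m^d) = dim_k (m^d/m^(d+1)) = #degree-8 monomials in 4 vars
C(n+d-1,d)=C(11,8)=165


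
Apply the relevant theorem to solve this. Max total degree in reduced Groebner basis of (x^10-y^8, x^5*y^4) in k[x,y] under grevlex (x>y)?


LT(f1)=x^10, LT(f2)=x^5y^4, lcm=x^10y^4
S(f1,f2) = y^4*f1 - x^5*f2 = -y^12
Reduced GB = {f1, f2, y^12}; degrees 10, 9, 12
Max = 12


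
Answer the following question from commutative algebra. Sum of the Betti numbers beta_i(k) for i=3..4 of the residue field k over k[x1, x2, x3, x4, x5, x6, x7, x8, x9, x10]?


Koszul resolution: beta_i(k)=C(n,i), n=10
C(10,3)=120, C(10,4)=210
Sum=330


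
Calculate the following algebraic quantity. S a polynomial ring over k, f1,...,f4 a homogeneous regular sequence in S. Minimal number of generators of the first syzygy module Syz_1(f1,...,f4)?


Regular sequence => Koszul complex is the minimal free resolution.
Syz_1 minimally generated by Koszul relations f_i*e_j - f_j*e_i (i<j): mu(Syz_1) = beta_2 = C(m,2) = m(m-1)/2
m=4
4*3/2 = 6


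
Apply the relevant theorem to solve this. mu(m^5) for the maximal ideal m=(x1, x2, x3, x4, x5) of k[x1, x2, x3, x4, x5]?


Graded Nakayama: mu(m^d) = dim_k (m^d/m^(d+1)) = #degree-5 monomials in 5 vars
C(n+d-1,d)=C(9,5)=126


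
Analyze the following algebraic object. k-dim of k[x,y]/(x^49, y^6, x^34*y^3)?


k[x,y]/I, I = (x^49, y^6, x^34*y^3)
Rect: 49x6=294. Corner: (49-34)x(6-3)=45.
dim = 294-45 = 249


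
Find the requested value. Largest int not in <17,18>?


gcd(17,18)=1 => F=ab-a-b=17*18-17-18=306-35=271


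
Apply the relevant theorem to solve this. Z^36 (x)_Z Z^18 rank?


rank(M(x)N) = rank(M)*rank(N)
36*18 = 648


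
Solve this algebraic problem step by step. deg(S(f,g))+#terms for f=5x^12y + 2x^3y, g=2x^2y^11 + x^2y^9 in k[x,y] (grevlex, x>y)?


LT(f)=5x^12y, LT(g)=2x^2y^11
lcm(LM)=x^12y^11
S(f,g) (scaled by 10 to clear denominators) = 2y^10*f - 5x^10*g = -5x^12y^9 + 4x^3y^11
2 terms, deg 21.
21+2=23


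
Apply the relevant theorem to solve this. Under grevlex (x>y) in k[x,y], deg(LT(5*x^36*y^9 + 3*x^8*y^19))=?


LT: 5*x^36*y^9
deg_x=36, deg_y=9
Total=36+9=45


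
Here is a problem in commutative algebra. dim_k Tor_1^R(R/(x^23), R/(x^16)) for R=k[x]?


Tor_1(R/I,R/J)=(I cap J)/IJ=(x^23)/(x^39)
dim=39-23=min(23,16)=16


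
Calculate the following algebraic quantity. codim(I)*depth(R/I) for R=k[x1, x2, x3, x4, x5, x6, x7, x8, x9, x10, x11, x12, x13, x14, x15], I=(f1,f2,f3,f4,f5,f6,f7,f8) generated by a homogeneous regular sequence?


codim=8, depth=dim(R/I)=15-8=7
Product=8*7=56


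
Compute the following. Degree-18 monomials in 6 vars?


C(d+n-1,n-1)=C(23,5)=33649


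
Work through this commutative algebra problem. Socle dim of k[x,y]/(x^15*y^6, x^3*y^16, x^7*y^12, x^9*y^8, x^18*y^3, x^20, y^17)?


Socle = ann(m) = span of standard monomials u with x*u, y*u in I (staircase corners).
Minimal generators: x^20, x^18*y^3, x^15*y^6, x^9*y^8, x^7*y^12, x^3*y^16, y^17
Corners: x^2y^16, x^6y^15, x^8y^11, x^14y^7, x^17y^5, x^19y^2
Socle dim=6


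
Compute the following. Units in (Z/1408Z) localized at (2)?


Local ring = Z/128Z.
phi(128) = 2^6*(2-1) = 64


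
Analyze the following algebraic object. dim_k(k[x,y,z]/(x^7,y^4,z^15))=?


Basis: x^iy^jz^k, i<7,j<4,k<15
7*4*15=420


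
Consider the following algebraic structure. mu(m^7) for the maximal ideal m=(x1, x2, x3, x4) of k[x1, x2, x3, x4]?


Graded Nakayama: mu(m^d) = dim_k (m^d/m^(d+1)) = #degree-7 monomials in 4 vars
C(n+d-1,d)=C(10,7)=120


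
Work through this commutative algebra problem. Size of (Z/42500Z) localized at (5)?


5-primary part: 42500=5^4*68
Size=5^4=625


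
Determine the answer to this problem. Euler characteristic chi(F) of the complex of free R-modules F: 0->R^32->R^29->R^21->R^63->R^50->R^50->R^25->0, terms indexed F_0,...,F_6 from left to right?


chi = sum (-1)^i * rank:
(-1)^0*32=32
(-1)^1*29=-29
(-1)^2*21=21
(-1)^3*63=-63
(-1)^4*50=50
(-1)^5*50=-50
(-1)^6*25=25
chi=-14


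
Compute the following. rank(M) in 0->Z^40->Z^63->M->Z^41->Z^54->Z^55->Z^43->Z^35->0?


Alt sum=0:
(-1)^0*40 + (-1)^1*63 + (-1)^2*? + (-1)^3*41 + (-1)^4*54 + (-1)^5*55 + (-1)^6*43 + (-1)^7*35=0
rank(M)=57


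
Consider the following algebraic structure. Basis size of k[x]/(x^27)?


Basis: 1,x,...,x^26
dim=27


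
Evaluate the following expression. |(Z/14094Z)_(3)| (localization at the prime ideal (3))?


3-primary part: 14094=3^5*58
Size=3^5=243


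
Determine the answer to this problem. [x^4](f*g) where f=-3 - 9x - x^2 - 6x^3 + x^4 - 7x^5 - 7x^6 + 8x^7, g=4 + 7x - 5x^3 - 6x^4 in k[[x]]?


[x^4] = sum a_i*b_j, i+j=4
  -3*-6=18
  -9*-5=45
  -6*7=-42
  1*4=4
Sum=25


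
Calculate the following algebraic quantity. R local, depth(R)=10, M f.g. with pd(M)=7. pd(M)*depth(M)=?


pd+depth=10
depth=10-7=3
pd*depth=7*3=21


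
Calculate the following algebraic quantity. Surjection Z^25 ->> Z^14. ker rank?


rank(ker) = 25-14 = 11


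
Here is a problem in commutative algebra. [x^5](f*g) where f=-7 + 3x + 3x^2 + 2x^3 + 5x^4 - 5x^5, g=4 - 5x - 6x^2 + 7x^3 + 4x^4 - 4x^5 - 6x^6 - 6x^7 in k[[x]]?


[x^5] = sum a_i*b_j, i+j=5
  -7*-4=28
  3*4=12
  3*7=21
  2*-6=-12
  5*-5=-25
  -5*4=-20
Sum=4


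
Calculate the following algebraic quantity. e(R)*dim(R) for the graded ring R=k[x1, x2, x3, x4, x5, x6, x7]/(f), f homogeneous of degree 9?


e(R)=deg(f)=9, dim(R)=7-1=6
e*dim=9*6=54


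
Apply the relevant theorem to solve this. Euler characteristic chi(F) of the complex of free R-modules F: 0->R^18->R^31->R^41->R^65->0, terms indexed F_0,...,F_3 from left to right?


chi = sum (-1)^i * rank:
(-1)^0*18=18
(-1)^1*31=-31
(-1)^2*41=41
(-1)^3*65=-65
chi=-37


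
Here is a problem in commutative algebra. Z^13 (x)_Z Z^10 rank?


rank(M(x)N) = rank(M)*rank(N)
13*10 = 130


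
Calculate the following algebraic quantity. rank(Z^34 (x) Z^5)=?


rank(M(x)N) = rank(M)*rank(N)
34*5 = 170


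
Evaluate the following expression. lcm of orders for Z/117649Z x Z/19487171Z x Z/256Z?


Exponent = lcm of the cyclic orders; pairwise coprime => product.
7^6*11^7*2^8=117649*19487171*256=586917422330624


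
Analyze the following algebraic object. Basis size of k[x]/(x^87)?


Basis: 1,x,...,x^86
dim=87


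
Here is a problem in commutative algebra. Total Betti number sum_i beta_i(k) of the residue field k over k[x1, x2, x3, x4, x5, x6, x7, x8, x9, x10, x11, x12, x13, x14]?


Koszul resolution: beta_i(k)=C(n,i), n=14
sum_i C(14,i) = 2^14 = 16384


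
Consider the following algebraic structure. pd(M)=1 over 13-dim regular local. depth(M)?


pd+depth=depth(R)=13
depth=13-1=12


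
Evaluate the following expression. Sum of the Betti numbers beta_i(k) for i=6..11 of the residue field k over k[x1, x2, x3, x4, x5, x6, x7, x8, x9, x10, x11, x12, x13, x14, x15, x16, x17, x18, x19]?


Koszul resolution: beta_i(k)=C(n,i), n=19
C(19,6)=27132, C(19,7)=50388, C(19,8)=75582, C(19,9)=92378, C(19,10)=92378, C(19,11)=75582
Sum=413440


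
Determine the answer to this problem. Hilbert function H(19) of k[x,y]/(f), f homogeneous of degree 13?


H(t)=d for t>=d-1.
d=13, t=19
H(19)=13


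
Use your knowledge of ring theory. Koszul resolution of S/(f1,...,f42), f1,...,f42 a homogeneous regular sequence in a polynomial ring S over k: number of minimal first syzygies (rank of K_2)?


Regular sequence => Koszul complex is the minimal free resolution.
Syz_1 minimally generated by Koszul relations f_i*e_j - f_j*e_i (i<j): mu(Syz_1) = beta_2 = C(m,2) = m(m-1)/2
m=42
42*41/2 = 861


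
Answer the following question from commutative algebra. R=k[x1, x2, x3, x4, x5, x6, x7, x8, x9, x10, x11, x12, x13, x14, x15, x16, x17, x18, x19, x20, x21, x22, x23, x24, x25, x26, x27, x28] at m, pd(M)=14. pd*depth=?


pd+depth=28
depth=28-14=14
pd*depth=14*14=196


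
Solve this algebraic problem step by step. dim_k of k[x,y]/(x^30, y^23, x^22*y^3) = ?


k[x,y]/I, I = (x^30, y^23, x^22*y^3)
Rect: 30x23=690. Corner: (30-22)x(23-3)=160.
dim = 690-160 = 530


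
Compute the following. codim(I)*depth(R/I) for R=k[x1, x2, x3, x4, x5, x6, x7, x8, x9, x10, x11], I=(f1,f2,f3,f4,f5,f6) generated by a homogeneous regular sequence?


codim=6, depth=dim(R/I)=11-6=5
Product=6*5=30


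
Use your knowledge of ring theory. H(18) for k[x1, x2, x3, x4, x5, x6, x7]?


C(d+n-1,n-1)=C(24,6)=134596


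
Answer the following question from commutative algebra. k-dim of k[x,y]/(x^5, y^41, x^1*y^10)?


k[x,y]/I, I = (x^5, y^41, x^1*y^10)
Rect: 5x41=205. Corner: (5-1)x(41-10)=124.
dim = 205-124 = 81


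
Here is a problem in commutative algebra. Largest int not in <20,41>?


gcd(20,41)=1 => F=ab-a-b=20*41-20-41=820-61=759


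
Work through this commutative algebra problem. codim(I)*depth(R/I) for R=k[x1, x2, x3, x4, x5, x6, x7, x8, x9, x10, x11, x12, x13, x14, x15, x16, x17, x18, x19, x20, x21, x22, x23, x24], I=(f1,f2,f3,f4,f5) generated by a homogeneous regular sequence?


codim=5, depth=dim(R/I)=24-5=19
Product=5*19=95


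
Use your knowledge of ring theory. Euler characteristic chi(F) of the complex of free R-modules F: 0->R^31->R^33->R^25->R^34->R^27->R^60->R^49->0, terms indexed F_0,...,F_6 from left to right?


chi = sum (-1)^i * rank:
(-1)^0*31=31
(-1)^1*33=-33
(-1)^2*25=25
(-1)^3*34=-34
(-1)^4*27=27
(-1)^5*60=-60
(-1)^6*49=49
chi=5


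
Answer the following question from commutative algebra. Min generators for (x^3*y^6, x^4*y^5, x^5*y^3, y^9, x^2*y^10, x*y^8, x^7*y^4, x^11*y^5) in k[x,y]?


Remove redundant (divisible by others).
x^11*y^5 redundant.
x^7*y^4 redundant.
x^2*y^10 redundant.
Min: x^5*y^3, x^4*y^5, x^3*y^6, x*y^8, y^9
Count=5


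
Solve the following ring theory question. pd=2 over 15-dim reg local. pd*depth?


pd+depth=15
depth=15-2=13
pd*depth=2*13=26


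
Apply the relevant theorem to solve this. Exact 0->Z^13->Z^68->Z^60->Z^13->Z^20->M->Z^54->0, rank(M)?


Alt sum=0:
(-1)^0*13 + (-1)^1*68 + (-1)^2*60 + (-1)^3*13 + (-1)^4*20 + (-1)^5*? + (-1)^6*54=0
rank(M)=66


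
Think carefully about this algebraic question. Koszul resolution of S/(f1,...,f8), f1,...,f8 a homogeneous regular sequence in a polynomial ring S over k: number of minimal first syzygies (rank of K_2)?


Regular sequence => Koszul complex is the minimal free resolution.
Syz_1 minimally generated by Koszul relations f_i*e_j - f_j*e_i (i<j): mu(Syz_1) = beta_2 = C(m,2) = m(m-1)/2
m=8
8*7/2 = 28


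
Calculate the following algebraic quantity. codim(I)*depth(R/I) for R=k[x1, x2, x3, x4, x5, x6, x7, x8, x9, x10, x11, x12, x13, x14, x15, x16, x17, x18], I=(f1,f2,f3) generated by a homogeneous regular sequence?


codim=3, depth=dim(R/I)=18-3=15
Product=3*15=45


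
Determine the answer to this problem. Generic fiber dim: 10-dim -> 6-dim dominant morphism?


dim(fiber)=dim(X)-dim(Y)=10-6=4


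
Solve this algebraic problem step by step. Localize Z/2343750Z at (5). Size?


5-primary part: 2343750=5^8*6
Size=5^8=390625


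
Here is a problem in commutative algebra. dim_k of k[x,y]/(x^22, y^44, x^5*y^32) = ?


k[x,y]/I, I = (x^22, y^44, x^5*y^32)
Rect: 22x44=968. Corner: (22-5)x(44-32)=204.
dim = 968-204 = 764


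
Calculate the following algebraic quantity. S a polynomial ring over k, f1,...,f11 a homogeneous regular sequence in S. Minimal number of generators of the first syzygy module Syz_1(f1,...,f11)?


Regular sequence => Koszul complex is the minimal free resolution.
Syz_1 minimally generated by Koszul relations f_i*e_j - f_j*e_i (i<j): mu(Syz_1) = beta_2 = C(m,2) = m(m-1)/2
m=11
11*10/2 = 55


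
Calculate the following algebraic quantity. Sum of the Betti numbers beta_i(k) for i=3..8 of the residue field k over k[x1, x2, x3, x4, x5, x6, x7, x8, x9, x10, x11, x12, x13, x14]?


Koszul resolution: beta_i(k)=C(n,i), n=14
C(14,3)=364, C(14,4)=1001, C(14,5)=2002, C(14,6)=3003, C(14,7)=3432, C(14,8)=3003
Sum=12805


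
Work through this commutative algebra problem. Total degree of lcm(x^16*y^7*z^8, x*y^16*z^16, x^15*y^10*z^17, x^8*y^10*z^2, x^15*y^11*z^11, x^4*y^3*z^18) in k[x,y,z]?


lcm = componentwise max:
x: max(16,1,15,8,15,4)=16
y: max(7,16,10,10,11,3)=16
z: max(8,16,17,2,11,18)=18
Total=16+16+18=50


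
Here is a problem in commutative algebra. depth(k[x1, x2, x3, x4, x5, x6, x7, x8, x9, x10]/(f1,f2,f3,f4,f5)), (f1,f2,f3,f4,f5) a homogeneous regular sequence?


depth(R)=10
depth(R/I)=10-5=5


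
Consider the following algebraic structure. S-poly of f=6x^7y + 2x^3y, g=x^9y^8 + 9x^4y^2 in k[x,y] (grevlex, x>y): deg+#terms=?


LT(f)=6x^7y, LT(g)=x^9y^8
lcm(LM)=x^9y^8
S(f,g) (scaled by 6 to clear denominators) = x^2y^7*f - 6*g = 2x^5y^8 - 54x^4y^2
2 terms, deg 13.
13+2=15


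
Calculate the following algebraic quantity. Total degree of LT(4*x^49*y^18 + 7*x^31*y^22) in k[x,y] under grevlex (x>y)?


LT: 4*x^49*y^18
deg_x=49, deg_y=18
Total=49+18=67


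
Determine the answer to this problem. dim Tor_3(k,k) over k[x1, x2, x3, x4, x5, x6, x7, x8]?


Koszul: C(n,i)=C(8,3)=56


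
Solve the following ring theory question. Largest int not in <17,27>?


gcd(17,27)=1 => F=ab-a-b=17*27-17-27=459-44=415


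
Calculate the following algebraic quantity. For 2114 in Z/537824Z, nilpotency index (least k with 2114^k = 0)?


2114^k mod 537824:
k=1: 2114
k=2: 166404
k=3: 41160
k=4: 422576
k=5: 0
First zero at k = 5


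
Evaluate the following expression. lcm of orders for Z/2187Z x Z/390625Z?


Exponent = lcm of the cyclic orders; pairwise coprime => product.
3^7*5^8=2187*390625=854296875


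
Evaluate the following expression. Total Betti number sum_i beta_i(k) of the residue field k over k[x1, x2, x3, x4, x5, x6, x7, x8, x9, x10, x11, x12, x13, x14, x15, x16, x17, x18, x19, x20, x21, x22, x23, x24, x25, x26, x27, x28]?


Koszul resolution: beta_i(k)=C(n,i), n=28
sum_i C(28,i) = 2^28 = 268435456


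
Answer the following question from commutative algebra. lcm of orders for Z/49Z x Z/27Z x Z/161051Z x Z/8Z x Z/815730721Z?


Exponent = lcm of the cyclic orders; pairwise coprime => product.
7^2*3^3*11^5*2^3*13^8=49*27*161051*8*815730721=1390465044512808264


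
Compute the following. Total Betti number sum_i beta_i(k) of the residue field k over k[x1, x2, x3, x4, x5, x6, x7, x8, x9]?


Koszul resolution: beta_i(k)=C(n,i), n=9
sum_i C(9,i) = 2^9 = 512


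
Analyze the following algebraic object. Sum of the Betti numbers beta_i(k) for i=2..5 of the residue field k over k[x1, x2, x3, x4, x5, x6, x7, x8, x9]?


Koszul resolution: beta_i(k)=C(n,i), n=9
C(9,2)=36, C(9,3)=84, C(9,4)=126, C(9,5)=126
Sum=372


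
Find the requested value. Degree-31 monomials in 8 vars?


C(d+n-1,n-1)=C(38,7)=12620256


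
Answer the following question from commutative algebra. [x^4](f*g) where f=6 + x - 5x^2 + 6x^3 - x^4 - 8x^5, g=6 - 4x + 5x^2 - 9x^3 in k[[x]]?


[x^4] = sum a_i*b_j, i+j=4
  1*-9=-9
  -5*5=-25
  6*-4=-24
  -1*6=-6
Sum=-64


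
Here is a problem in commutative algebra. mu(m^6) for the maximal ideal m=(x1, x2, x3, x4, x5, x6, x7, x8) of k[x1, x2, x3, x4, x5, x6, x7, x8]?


Graded Nakayama: mu(m^d) = dim_k (m^d/m^(d+1)) = #degree-6 monomials in 8 vars
C(n+d-1,d)=C(13,6)=1716


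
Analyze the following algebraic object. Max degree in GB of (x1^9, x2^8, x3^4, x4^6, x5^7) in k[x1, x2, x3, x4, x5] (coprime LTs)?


Pure powers, coprime LTs => already GB.
Degrees: 9, 8, 4, 6, 7
Max=9


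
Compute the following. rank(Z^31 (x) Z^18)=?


rank(M(x)N) = rank(M)*rank(N)
31*18 = 558


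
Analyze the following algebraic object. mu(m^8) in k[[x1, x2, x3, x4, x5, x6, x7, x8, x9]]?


C(n+d-1,d)=C(16,8)=12870


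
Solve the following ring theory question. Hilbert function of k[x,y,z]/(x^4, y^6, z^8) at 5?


Need i<4, j<6, k<8 with i+j+k=5.
For each i, j ranges over max(0,5-i-7)..min(5,5-i):
  i=0: j in [0,5] -> 6
  i=1: j in [0,4] -> 5
  i=2: j in [0,3] -> 4
  i=3: j in [0,2] -> 3
H(5) = 6+5+4+3 = 18


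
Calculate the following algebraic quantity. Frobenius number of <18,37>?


gcd(18,37)=1 => F=ab-a-b=18*37-18-37=666-55=611


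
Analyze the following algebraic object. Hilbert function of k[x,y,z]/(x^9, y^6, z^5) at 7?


Need i<9, j<6, k<5 with i+j+k=7.
For each i, j ranges over max(0,7-i-4)..min(5,7-i):
  i=0: j in [3,5] -> 3
  i=1: j in [2,5] -> 4
  i=2: j in [1,5] -> 5
  i=3: j in [0,4] -> 5
  i=4: j in [0,3] -> 4
  i=5: j in [0,2] -> 3
  i=6: j in [0,1] -> 2
  i=7: j in [0,0] -> 1
H(7) = 3+4+5+5+4+3+2+1 = 27


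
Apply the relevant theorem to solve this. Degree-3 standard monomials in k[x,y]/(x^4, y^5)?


k[x,y], I = (x^4, y^5), d = 3
Need i < 4 and d-i < 5.
Range: 0 <= i <= 3.
H(3) = 4


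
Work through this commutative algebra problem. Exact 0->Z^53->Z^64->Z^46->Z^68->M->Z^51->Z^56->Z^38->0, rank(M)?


Alt sum=0:
(-1)^0*53 + (-1)^1*64 + (-1)^2*46 + (-1)^3*68 + (-1)^4*? + (-1)^5*51 + (-1)^6*56 + (-1)^7*38=0
rank(M)=66


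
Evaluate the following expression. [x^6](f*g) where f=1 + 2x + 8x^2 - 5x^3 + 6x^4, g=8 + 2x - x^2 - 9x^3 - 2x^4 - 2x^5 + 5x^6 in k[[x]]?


[x^6] = sum a_i*b_j, i+j=6
  1*5=5
  2*-2=-4
  8*-2=-16
  -5*-9=45
  6*-1=-6
Sum=24


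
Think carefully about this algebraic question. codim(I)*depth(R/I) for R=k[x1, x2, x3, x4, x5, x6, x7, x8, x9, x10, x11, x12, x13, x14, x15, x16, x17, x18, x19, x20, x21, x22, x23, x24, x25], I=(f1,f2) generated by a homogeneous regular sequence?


codim=2, depth=dim(R/I)=25-2=23
Product=2*23=46


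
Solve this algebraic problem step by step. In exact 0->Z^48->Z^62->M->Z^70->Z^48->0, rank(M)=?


Alt sum=0:
(-1)^0*48 + (-1)^1*62 + (-1)^2*? + (-1)^3*70 + (-1)^4*48=0
rank(M)=36


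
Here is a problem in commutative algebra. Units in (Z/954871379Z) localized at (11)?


Local ring = Z/19487171Z.
phi(19487171) = 11^6*(11-1) = 17715610


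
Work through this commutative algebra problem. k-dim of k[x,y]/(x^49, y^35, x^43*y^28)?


k[x,y]/I, I = (x^49, y^35, x^43*y^28)
Rect: 49x35=1715. Corner: (49-43)x(35-28)=42.
dim = 1715-42 = 1673


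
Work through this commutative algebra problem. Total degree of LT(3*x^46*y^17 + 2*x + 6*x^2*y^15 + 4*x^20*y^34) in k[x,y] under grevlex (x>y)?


LT: 3*x^46*y^17
deg_x=46, deg_y=17
Total=46+17=63


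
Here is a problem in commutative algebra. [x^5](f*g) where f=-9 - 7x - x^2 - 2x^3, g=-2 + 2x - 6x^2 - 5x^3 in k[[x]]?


[x^5] = sum a_i*b_j, i+j=5
  -1*-5=5
  -2*-6=12
Sum=17


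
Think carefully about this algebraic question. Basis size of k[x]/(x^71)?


Basis: 1,x,...,x^70
dim=71


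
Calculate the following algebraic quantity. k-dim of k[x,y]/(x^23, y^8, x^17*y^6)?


k[x,y]/I, I = (x^23, y^8, x^17*y^6)
Rect: 23x8=184. Corner: (23-17)x(8-6)=12.
dim = 184-12 = 172


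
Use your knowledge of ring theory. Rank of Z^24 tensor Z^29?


rank(M(x)N) = rank(M)*rank(N)
24*29 = 696


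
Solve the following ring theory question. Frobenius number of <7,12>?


gcd(7,12)=1 => F=ab-a-b=7*12-7-12=84-19=65


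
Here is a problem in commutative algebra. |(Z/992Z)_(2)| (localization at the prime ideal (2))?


2-primary part: 992=2^5*31
Size=2^5=32


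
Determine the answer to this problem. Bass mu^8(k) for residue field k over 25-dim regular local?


C(n,i)=C(25,8)=1081575


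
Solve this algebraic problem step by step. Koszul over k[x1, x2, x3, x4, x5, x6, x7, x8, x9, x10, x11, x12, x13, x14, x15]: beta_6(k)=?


C(n,i)=C(15,6)=5005


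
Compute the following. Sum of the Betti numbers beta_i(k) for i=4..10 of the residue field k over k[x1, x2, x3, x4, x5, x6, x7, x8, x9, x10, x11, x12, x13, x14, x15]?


Koszul resolution: beta_i(k)=C(n,i), n=15
C(15,4)=1365, C(15,5)=3003, C(15,6)=5005, C(15,7)=6435, C(15,8)=6435, C(15,9)=5005, C(15,10)=3003
Sum=30251


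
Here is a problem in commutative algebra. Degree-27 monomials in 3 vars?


C(d+n-1,n-1)=C(29,2)=406


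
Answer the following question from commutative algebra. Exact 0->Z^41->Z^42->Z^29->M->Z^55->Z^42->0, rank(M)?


Alt sum=0:
(-1)^0*41 + (-1)^1*42 + (-1)^2*29 + (-1)^3*? + (-1)^4*55 + (-1)^5*42=0
rank(M)=41


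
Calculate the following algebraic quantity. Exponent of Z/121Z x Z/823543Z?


Exponent = lcm of the cyclic orders; pairwise coprime => product.
11^2*7^7=121*823543=99648703


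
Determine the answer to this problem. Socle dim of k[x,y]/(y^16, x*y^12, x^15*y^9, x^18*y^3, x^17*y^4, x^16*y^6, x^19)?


Socle = ann(m) = span of standard monomials u with x*u, y*u in I (staircase corners).
Minimal generators: x^19, x^18*y^3, x^17*y^4, x^16*y^6, x^15*y^9, x*y^12, y^16
Corners: y^15, x^14y^11, x^15y^8, x^16y^5, x^17y^3, x^18y^2
Socle dim=6


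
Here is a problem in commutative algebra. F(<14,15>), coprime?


gcd(14,15)=1 => F=ab-a-b=14*15-14-15=210-29=181


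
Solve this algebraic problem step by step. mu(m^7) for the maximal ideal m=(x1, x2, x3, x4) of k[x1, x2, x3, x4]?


Graded Nakayama: mu(m^d) = dim_k (m^d/m^(d+1)) = #degree-7 monomials in 4 vars
C(n+d-1,d)=C(10,7)=120


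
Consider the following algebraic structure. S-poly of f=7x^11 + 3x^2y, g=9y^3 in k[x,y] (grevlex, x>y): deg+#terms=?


LT(f)=7x^11, LT(g)=9y^3
lcm(LM)=x^11y^3
S(f,g) (scaled by 63 to clear denominators) = 9y^3*f - 7x^11*g = 27x^2y^4
1 terms, deg 6.
6+1=7


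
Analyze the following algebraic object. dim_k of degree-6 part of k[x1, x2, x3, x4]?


C(d+n-1,n-1)=C(9,3)=84


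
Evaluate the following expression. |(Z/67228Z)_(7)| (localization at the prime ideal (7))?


7-primary part: 67228=7^5*4
Size=7^5=16807


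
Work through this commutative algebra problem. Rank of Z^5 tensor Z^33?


rank(M(x)N) = rank(M)*rank(N)
5*33 = 165


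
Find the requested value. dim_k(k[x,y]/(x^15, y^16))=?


Basis: x^i*y^j, i<15, j<16
15*16=240


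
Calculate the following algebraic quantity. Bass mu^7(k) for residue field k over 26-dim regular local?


C(n,i)=C(26,7)=657800


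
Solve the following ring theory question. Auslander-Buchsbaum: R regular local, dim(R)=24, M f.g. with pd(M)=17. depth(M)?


pd+depth=depth(R)=24
depth=24-17=7


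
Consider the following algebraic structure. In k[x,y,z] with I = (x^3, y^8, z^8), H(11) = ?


Need i<3, j<8, k<8 with i+j+k=11.
For each i, j ranges over max(0,11-i-7)..min(7,11-i):
  i=0: j in [4,7] -> 4
  i=1: j in [3,7] -> 5
  i=2: j in [2,7] -> 6
H(11) = 4+5+6 = 15


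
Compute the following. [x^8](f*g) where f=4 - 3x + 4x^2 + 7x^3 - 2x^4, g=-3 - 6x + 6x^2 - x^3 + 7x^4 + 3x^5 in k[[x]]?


[x^8] = sum a_i*b_j, i+j=8
  7*3=21
  -2*7=-14
Sum=7


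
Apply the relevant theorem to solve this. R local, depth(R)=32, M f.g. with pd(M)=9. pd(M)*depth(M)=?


pd+depth=32
depth=32-9=23
pd*depth=9*23=207


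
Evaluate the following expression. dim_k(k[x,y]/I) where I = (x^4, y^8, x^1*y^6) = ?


k[x,y]/I, I = (x^4, y^8, x^1*y^6)
Rect: 4x8=32. Corner: (4-1)x(8-6)=6.
dim = 32-6 = 26


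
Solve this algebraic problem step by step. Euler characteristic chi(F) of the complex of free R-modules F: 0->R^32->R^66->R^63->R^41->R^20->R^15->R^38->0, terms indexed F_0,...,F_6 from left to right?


chi = sum (-1)^i * rank:
(-1)^0*32=32
(-1)^1*66=-66
(-1)^2*63=63
(-1)^3*41=-41
(-1)^4*20=20
(-1)^5*15=-15
(-1)^6*38=38
chi=31


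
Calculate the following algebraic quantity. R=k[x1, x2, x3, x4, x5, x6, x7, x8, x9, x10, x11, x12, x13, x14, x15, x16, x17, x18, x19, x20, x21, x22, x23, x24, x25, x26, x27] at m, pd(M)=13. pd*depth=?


pd+depth=27
depth=27-13=14
pd*depth=13*14=182


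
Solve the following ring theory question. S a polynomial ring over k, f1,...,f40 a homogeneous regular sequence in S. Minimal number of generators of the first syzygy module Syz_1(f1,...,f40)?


Regular sequence => Koszul complex is the minimal free resolution.
Syz_1 minimally generated by Koszul relations f_i*e_j - f_j*e_i (i<j): mu(Syz_1) = beta_2 = C(m,2) = m(m-1)/2
m=40
40*39/2 = 780


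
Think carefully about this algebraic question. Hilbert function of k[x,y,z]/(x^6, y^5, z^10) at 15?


Need i<6, j<5, k<10 with i+j+k=15.
For each i, j ranges over max(0,15-i-9)..min(4,15-i):
  i=0: j in [6,4] -> 0
  i=1: j in [5,4] -> 0
  i=2: j in [4,4] -> 1
  i=3: j in [3,4] -> 2
  i=4: j in [2,4] -> 3
  i=5: j in [1,4] -> 4
H(15) = 0+0+1+2+3+4 = 10


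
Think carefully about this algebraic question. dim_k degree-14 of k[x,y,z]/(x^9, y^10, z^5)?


Need i<9, j<10, k<5 with i+j+k=14.
For each i, j ranges over max(0,14-i-4)..min(9,14-i):
  i=0: j in [10,9] -> 0
  i=1: j in [9,9] -> 1
  i=2: j in [8,9] -> 2
  i=3: j in [7,9] -> 3
  i=4: j in [6,9] -> 4
  i=5: j in [5,9] -> 5
  i=6: j in [4,8] -> 5
  i=7: j in [3,7] -> 5
  i=8: j in [2,6] -> 5
H(14) = 0+1+2+3+4+5+5+5+5 = 30


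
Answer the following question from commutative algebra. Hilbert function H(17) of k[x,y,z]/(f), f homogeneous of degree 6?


C(19,2)-C(13,2)=171-78=93


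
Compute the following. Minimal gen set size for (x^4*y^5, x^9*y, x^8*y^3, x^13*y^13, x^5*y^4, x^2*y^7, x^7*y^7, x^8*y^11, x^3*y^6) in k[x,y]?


Remove redundant (divisible by others).
x^7*y^7 redundant.
x^13*y^13 redundant.
x^8*y^11 redundant.
Min: x^9*y, x^8*y^3, x^5*y^4, x^4*y^5, x^3*y^6, x^2*y^7
Count=6


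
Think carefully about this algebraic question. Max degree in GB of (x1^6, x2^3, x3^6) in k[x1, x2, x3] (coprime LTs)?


Pure powers, coprime LTs => already GB.
Degrees: 6, 3, 6
Max=6


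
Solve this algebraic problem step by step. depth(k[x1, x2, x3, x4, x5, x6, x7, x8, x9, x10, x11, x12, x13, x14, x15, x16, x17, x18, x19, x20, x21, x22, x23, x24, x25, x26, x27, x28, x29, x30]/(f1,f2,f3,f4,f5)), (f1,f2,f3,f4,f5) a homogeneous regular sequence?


depth(R)=30
depth(R/I)=30-5=25


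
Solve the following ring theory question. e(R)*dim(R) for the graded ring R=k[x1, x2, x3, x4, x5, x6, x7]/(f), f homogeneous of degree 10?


e(R)=deg(f)=10, dim(R)=7-1=6
e*dim=10*6=60


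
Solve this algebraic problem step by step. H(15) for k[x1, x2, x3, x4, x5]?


C(d+n-1,n-1)=C(19,4)=3876


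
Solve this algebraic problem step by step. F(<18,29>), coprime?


gcd(18,29)=1 => F=ab-a-b=18*29-18-29=522-47=475


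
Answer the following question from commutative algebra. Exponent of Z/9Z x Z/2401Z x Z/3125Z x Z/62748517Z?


Exponent = lcm of the cyclic orders; pairwise coprime => product.
3^2*7^4*5^5*13^7=9*2401*3125*62748517=4237289699540625


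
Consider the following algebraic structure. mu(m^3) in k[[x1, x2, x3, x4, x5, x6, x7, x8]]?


C(n+d-1,d)=C(10,3)=120


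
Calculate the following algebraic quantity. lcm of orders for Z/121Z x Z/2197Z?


Exponent = lcm of the cyclic orders; pairwise coprime => product.
11^2*13^3=121*2197=265837


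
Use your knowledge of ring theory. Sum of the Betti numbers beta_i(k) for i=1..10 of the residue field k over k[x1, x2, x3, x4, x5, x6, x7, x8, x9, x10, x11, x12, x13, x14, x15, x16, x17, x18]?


Koszul resolution: beta_i(k)=C(n,i), n=18
C(18,1)=18, C(18,2)=153, C(18,3)=816, C(18,4)=3060, C(18,5)=8568, C(18,6)=18564, C(18,7)=31824, C(18,8)=43758, C(18,9)=48620, C(18,10)=43758
Sum=199139


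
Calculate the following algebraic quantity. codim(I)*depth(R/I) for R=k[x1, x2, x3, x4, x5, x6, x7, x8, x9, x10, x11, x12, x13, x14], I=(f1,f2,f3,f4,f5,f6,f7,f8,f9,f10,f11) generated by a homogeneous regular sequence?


codim=11, depth=dim(R/I)=14-11=3
Product=11*3=33


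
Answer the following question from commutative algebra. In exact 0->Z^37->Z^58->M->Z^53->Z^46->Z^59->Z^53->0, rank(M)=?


Alt sum=0:
(-1)^0*37 + (-1)^1*58 + (-1)^2*? + (-1)^3*53 + (-1)^4*46 + (-1)^5*59 + (-1)^6*53=0
rank(M)=34


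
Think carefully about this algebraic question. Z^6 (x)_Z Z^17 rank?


rank(M(x)N) = rank(M)*rank(N)
6*17 = 102


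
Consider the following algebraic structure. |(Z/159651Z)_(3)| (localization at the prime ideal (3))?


3-primary part: 159651=3^7*73
Size=3^7=2187


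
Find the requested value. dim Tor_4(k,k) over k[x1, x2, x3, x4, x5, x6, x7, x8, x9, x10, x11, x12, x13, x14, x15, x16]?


Koszul: C(n,i)=C(16,4)=1820


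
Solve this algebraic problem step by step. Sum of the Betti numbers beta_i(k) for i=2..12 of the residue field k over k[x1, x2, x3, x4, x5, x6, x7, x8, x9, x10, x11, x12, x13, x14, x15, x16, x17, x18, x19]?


Koszul resolution: beta_i(k)=C(n,i), n=19
C(19,2)=171, C(19,3)=969, C(19,4)=3876, C(19,5)=11628, C(19,6)=27132, C(19,7)=50388, C(19,8)=75582, C(19,9)=92378, C(19,10)=92378, C(19,11)=75582, C(19,12)=50388
Sum=480472


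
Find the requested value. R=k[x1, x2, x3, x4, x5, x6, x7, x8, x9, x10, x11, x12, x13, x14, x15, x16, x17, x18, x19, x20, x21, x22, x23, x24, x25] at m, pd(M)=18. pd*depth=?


pd+depth=25
depth=25-18=7
pd*depth=18*7=126


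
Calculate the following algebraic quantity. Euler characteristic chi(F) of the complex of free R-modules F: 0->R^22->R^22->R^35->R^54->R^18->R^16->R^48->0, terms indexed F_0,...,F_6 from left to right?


chi = sum (-1)^i * rank:
(-1)^0*22=22
(-1)^1*22=-22
(-1)^2*35=35
(-1)^3*54=-54
(-1)^4*18=18
(-1)^5*16=-16
(-1)^6*48=48
chi=31


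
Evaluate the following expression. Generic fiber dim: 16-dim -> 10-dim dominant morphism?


dim(fiber)=dim(X)-dim(Y)=16-10=6


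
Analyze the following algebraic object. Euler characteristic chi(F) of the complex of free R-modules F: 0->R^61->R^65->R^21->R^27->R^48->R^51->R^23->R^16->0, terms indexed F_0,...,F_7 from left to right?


chi = sum (-1)^i * rank:
(-1)^0*61=61
(-1)^1*65=-65
(-1)^2*21=21
(-1)^3*27=-27
(-1)^4*48=48
(-1)^5*51=-51
(-1)^6*23=23
(-1)^7*16=-16
chi=-6


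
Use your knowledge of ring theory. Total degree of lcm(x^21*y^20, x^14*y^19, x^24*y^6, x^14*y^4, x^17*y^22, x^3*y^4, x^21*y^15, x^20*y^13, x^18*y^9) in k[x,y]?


lcm = componentwise max:
x: max(21,14,24,14,17,3,21,20,18)=24
y: max(20,19,6,4,22,4,15,13,9)=22
Total=24+22=46


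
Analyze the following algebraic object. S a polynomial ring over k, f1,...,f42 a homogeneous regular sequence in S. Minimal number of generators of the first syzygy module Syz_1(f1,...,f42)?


Regular sequence => Koszul complex is the minimal free resolution.
Syz_1 minimally generated by Koszul relations f_i*e_j - f_j*e_i (i<j): mu(Syz_1) = beta_2 = C(m,2) = m(m-1)/2
m=42
42*41/2 = 861


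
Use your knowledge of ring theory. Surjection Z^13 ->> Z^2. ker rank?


rank(ker) = 13-2 = 11


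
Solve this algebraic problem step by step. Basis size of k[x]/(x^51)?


Basis: 1,x,...,x^50
dim=51


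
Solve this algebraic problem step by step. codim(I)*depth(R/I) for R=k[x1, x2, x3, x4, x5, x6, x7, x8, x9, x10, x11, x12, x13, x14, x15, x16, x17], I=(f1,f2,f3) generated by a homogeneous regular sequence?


codim=3, depth=dim(R/I)=17-3=14
Product=3*14=42


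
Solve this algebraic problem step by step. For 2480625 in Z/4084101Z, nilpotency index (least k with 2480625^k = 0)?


2480625^k mod 4084101:
k=1: 2480625
k=2: 1750329
k=3: 0
First zero at k = 3


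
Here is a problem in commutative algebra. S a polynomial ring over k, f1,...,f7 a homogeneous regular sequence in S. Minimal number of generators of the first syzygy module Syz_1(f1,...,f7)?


Regular sequence => Koszul complex is the minimal free resolution.
Syz_1 minimally generated by Koszul relations f_i*e_j - f_j*e_i (i<j): mu(Syz_1) = beta_2 = C(m,2) = m(m-1)/2
m=7
7*6/2 = 21


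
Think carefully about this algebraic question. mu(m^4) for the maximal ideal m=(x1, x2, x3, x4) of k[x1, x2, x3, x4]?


Graded Nakayama: mu(m^d) = dim_k (m^d/m^(d+1)) = #degree-4 monomials in 4 vars
C(n+d-1,d)=C(7,4)=35


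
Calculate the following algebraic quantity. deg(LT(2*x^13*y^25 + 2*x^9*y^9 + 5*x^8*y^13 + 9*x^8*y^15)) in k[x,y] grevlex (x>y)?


LT: 2*x^13*y^25
deg_x=13, deg_y=25
Total=13+25=38


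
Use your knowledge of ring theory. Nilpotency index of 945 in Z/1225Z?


945^k mod 1225:
k=1: 945
k=2: 0
First zero at k = 2


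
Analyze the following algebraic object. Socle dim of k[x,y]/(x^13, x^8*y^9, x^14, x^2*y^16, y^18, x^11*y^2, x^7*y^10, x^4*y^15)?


Socle = ann(m) = span of standard monomials u with x*u, y*u in I (staircase corners).
Redundant generators: x^14
Minimal generators: x^13, x^11*y^2, x^8*y^9, x^7*y^10, x^4*y^15, x^2*y^16, y^18
Corners: xy^17, x^3y^15, x^6y^14, x^7y^9, x^10y^8, x^12y
Socle dim=6


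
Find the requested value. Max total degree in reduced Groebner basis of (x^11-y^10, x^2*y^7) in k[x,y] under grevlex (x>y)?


LT(f1)=x^11, LT(f2)=x^2y^7, lcm=x^11y^7
S(f1,f2) = y^7*f1 - x^9*f2 = -y^17
Reduced GB = {f1, f2, y^17}; degrees 11, 9, 17
Max = 17


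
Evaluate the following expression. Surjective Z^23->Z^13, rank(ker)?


rank(ker) = 23-13 = 10


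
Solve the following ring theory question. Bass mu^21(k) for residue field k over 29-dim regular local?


C(n,i)=C(29,21)=4292145


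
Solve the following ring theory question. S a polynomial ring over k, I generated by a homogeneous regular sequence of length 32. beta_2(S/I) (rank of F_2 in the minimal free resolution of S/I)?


Regular sequence => Koszul complex is the minimal free resolution.
Syz_1 minimally generated by Koszul relations f_i*e_j - f_j*e_i (i<j): mu(Syz_1) = beta_2 = C(m,2) = m(m-1)/2
m=32
32*31/2 = 496


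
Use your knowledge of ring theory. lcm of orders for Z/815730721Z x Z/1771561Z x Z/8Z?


Exponent = lcm of the cyclic orders; pairwise coprime => product.
13^8*11^6*2^3=815730721*1771561*8=11560933854603848


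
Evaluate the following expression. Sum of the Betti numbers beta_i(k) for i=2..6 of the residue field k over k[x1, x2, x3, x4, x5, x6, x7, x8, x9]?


Koszul resolution: beta_i(k)=C(n,i), n=9
C(9,2)=36, C(9,3)=84, C(9,4)=126, C(9,5)=126, C(9,6)=84
Sum=456


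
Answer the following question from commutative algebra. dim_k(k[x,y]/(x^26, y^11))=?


Basis: x^i*y^j, i<26, j<11
26*11=286


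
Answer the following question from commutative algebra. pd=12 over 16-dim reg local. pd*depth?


pd+depth=16
depth=16-12=4
pd*depth=12*4=48


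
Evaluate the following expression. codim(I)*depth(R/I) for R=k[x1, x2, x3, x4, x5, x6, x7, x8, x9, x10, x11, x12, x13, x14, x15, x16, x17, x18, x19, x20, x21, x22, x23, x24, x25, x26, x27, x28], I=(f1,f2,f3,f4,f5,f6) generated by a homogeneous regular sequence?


codim=6, depth=dim(R/I)=28-6=22
Product=6*22=132


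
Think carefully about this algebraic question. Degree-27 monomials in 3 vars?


C(d+n-1,n-1)=C(29,2)=406


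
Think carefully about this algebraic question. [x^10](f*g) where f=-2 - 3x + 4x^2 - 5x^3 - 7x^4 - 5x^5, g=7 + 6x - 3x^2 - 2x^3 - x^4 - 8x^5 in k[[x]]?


[x^10] = sum a_i*b_j, i+j=10
  -5*-8=40
Sum=40


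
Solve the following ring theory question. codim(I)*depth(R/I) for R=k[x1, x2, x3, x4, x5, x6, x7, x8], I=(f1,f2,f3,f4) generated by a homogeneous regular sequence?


codim=4, depth=dim(R/I)=8-4=4
Product=4*4=16


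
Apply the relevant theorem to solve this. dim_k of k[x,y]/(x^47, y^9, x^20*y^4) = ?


k[x,y]/I, I = (x^47, y^9, x^20*y^4)
Rect: 47x9=423. Corner: (47-20)x(9-4)=135.
dim = 423-135 = 288


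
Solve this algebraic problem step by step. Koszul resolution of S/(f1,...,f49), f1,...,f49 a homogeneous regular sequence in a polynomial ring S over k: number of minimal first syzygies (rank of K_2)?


Regular sequence => Koszul complex is the minimal free resolution.
Syz_1 minimally generated by Koszul relations f_i*e_j - f_j*e_i (i<j): mu(Syz_1) = beta_2 = C(m,2) = m(m-1)/2
m=49
49*48/2 = 1176


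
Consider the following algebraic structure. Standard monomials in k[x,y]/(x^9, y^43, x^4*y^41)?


k[x,y]/I, I = (x^9, y^43, x^4*y^41)
Rect: 9x43=387. Corner: (9-4)x(43-41)=10.
dim = 387-10 = 377


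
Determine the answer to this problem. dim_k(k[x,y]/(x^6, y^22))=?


Basis: x^i*y^j, i<6, j<22
6*22=132


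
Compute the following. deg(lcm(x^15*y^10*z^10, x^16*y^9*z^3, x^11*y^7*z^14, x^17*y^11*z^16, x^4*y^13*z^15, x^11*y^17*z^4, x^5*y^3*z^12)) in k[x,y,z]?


lcm = componentwise max:
x: max(15,16,11,17,4,11,5)=17
y: max(10,9,7,11,13,17,3)=17
z: max(10,3,14,16,15,4,12)=16
Total=17+17+16=50


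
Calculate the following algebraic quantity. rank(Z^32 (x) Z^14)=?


rank(M(x)N) = rank(M)*rank(N)
32*14 = 448


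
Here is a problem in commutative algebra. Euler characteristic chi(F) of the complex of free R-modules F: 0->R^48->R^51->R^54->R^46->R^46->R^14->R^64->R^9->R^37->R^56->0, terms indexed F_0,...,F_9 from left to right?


chi = sum (-1)^i * rank:
(-1)^0*48=48
(-1)^1*51=-51
(-1)^2*54=54
(-1)^3*46=-46
(-1)^4*46=46
(-1)^5*14=-14
(-1)^6*64=64
(-1)^7*9=-9
(-1)^8*37=37
(-1)^9*56=-56
chi=73


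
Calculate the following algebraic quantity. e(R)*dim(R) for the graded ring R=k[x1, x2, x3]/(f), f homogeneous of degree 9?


e(R)=deg(f)=9, dim(R)=3-1=2
e*dim=9*2=18


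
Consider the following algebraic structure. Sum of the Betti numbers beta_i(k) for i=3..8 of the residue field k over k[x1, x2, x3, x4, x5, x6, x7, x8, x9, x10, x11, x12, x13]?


Koszul resolution: beta_i(k)=C(n,i), n=13
C(13,3)=286, C(13,4)=715, C(13,5)=1287, C(13,6)=1716, C(13,7)=1716, C(13,8)=1287
Sum=7007


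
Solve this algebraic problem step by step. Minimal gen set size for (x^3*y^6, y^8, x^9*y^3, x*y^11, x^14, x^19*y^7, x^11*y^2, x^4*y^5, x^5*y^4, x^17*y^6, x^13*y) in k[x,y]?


Remove redundant (divisible by others).
x^17*y^6 redundant.
x*y^11 redundant.
x^19*y^7 redundant.
Min: x^14, x^13*y, x^11*y^2, x^9*y^3, x^5*y^4, x^4*y^5, x^3*y^6, y^8
Count=8


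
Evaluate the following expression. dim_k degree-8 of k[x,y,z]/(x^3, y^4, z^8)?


Need i<3, j<4, k<8 with i+j+k=8.
For each i, j ranges over max(0,8-i-7)..min(3,8-i):
  i=0: j in [1,3] -> 3
  i=1: j in [0,3] -> 4
  i=2: j in [0,3] -> 4
H(8) = 3+4+4 = 11


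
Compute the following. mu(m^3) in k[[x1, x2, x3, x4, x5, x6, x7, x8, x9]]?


C(n+d-1,d)=C(11,3)=165


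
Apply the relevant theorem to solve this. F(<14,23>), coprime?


gcd(14,23)=1 => F=ab-a-b=14*23-14-23=322-37=285


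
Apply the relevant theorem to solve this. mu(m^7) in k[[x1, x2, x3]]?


C(n+d-1,d)=C(9,7)=36


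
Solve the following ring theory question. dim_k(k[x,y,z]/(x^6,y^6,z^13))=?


Basis: x^iy^jz^k, i<6,j<6,k<13
6*6*13=468


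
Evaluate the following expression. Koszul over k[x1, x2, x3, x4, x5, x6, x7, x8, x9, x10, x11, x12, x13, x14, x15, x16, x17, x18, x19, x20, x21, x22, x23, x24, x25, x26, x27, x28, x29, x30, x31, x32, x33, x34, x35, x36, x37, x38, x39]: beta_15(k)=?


C(n,i)=C(39,15)=25140840660


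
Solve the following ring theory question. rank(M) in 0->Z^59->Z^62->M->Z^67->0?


Alt sum=0:
(-1)^0*59 + (-1)^1*62 + (-1)^2*? + (-1)^3*67=0
rank(M)=70


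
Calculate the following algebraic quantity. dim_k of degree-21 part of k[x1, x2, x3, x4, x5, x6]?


C(d+n-1,n-1)=C(26,5)=65780


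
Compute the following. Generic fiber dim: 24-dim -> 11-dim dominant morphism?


dim(fiber)=dim(X)-dim(Y)=24-11=13


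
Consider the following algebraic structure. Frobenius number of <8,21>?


gcd(8,21)=1 => F=ab-a-b=8*21-8-21=168-29=139


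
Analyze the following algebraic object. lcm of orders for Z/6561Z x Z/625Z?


Exponent = lcm of the cyclic orders; pairwise coprime => product.
3^8*5^4=6561*625=4100625


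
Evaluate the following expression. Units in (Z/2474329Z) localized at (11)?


Local ring = Z/14641Z.
phi(14641) = 11^3*(11-1) = 13310


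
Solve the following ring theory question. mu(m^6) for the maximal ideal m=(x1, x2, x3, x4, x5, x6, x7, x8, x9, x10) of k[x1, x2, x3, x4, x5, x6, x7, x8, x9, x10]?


Graded Nakayama: mu(m^d) = dim_k (m^d/m^(d+1)) = #degree-6 monomials in 10 vars
C(n+d-1,d)=C(15,6)=5005
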